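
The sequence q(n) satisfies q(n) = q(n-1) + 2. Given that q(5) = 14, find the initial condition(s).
q(5) = q(0) + 5·2, so q(0) = 14 - 10 = 4.

q(0) = 4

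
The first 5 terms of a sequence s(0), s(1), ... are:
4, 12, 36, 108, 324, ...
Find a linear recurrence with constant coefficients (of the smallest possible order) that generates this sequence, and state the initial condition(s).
Look for the lowest-order linear relation among consecutive terms.
Observation: each term is 3× the previous.
Check at n=2: 3·12 = 36. ✓

s(n) = 3 × s(n-1), s(0) = 4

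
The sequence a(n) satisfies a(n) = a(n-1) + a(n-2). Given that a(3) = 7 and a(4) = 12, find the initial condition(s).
Work backwards using a(k) = a(k+2) - a(k+1):
a(2) = a(4) - a(3) = 12 - 7 = 5
a(1) = a(3) - a(2) = 7 - 5 = 2
a(0) = a(2) - a(1) = 5 - 2 = 3

a(0) = 3, a(1) = 2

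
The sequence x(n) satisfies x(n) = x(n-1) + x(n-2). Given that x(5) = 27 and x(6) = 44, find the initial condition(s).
Work backwards using x(k) = x(k+2) - x(k+1):
x(4) = x(6) - x(5) = 44 - 27 = 17
x(3) = x(5) - x(4) = 27 - 17 = 10
x(2) = x(4) - x(3) = 17 - 10 = 7
x(1) = x(3) - x(2) = 10 - 7 = 3
x(0) = x(2) - x(1) = 7 - 3 = 4

x(0) = 4, x(1) = 3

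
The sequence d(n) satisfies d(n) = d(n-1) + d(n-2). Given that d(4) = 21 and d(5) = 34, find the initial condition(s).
Work backwards using d(k) = d(k+2) - d(k+1):
d(3) = d(5) - d(4) = 34 - 21 = 13
d(2) = d(4) - d(3) = 21 - 13 = 8
d(1) = d(3) - d(2) = 13 - 8 = 5
d(0) = d(2) - d(1) = 8 - 5 = 3

d(0) = 3, d(1) = 5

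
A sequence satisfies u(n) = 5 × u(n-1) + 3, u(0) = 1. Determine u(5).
Computing step by step:
u(0) = 1
u(1) = 5 × 1 + 3 = 8
u(2) = 5 × 8 + 3 = 43
u(3) = 5 × 43 + 3 = 218
u(4) = 5 × 218 + 3 = 1093
u(5) = 5 × 1093 + 3 = 5468

5468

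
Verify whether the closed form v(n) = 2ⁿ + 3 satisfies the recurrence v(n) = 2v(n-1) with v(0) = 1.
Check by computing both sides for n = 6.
From the recurrence with v(0) = 1:
  v(0) = 1, v(1) = 2, v(2) = 4, v(3) = 8, v(4) = 16, v(5) = 32, v(6) = 64
  so the recurrence gives v(6) = 64.
From the proposed closed form v(n) = 2ⁿ + 3:
  v(6) = 67.
The recurrence gives 64 but the closed form gives 67, so the closed form does not satisfy the recurrence.

No, the closed form is incorrect.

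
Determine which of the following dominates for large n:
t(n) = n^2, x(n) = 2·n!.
Comparing growth rates:
Growth-rate hierarchy: log n ≺ any polynomial ≺ any exponential cⁿ (c>1) ≺ n! ≺ nⁿ.
factorial dominates polynomial degree 2 asymptotically.

x(n) grows faster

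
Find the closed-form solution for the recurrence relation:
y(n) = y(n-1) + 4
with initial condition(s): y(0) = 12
Recurrence: y(n) = y(n-1) + 4, initial: y(0) = 12.
Each step adds 4, so y(n) = y(0) + 4n = 4n + 12.

y(n) = 4n + 12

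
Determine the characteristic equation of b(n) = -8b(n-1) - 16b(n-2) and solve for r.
Substitute b(n) = rⁿ and divide through by rⁿ⁻²: r² + 8r + 16 = 0
Factor: (r + 4)² = 0, so r = -4 (double root).
General solution: b(n) = (A + Bn)·(-4)ⁿ

Characteristic: r² + 8r + 16 = 0, Roots: r = -4 (double root)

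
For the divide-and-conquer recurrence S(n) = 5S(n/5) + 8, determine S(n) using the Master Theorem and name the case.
Master Theorem template: S(n) = a·S(n/b) + f(n).
Here: a=5, b=5, f(n)=8
Compute log_b(a) = log_5(5) = 1.
f(n) = 8 = O(n^(1-ε)) with ε = 1. Case 1: S(n) = Θ(n^log_b(a)) = Θ(n).

Case 1: S(n) = Θ(n)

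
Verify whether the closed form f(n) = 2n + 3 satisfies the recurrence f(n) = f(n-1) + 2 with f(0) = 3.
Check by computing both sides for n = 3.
From the recurrence with f(0) = 3:
  f(0) = 3, f(1) = 5, f(2) = 7, f(3) = 9
  so the recurrence gives f(3) = 9.
From the proposed closed form f(n) = 2n + 3:
  f(3) = 9.
Both sides give 9 at n = 3, and the initial condition(s) match, so the closed form is consistent.

Yes, the closed form is correct.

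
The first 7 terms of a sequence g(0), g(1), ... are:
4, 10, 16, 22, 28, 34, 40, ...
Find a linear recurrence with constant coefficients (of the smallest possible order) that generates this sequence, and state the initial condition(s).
Look for the lowest-order linear relation among consecutive terms.
Observation: consecutive differences are constant (= 6).
Check at n=2: 1·10 + 6 = 16. ✓

g(n) = g(n-1) + 6, g(0) = 4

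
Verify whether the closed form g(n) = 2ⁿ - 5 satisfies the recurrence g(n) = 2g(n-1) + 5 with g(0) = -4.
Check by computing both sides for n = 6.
From the recurrence with g(0) = -4:
  g(0) = -4, g(1) = -3, g(2) = -1, g(3) = 3, g(4) = 11, g(5) = 27, g(6) = 59
  so the recurrence gives g(6) = 59.
From the proposed closed form g(n) = 2ⁿ - 5:
  g(6) = 59.
Both sides give 59 at n = 6, and the initial condition(s) match, so the closed form is consistent.

Yes, the closed form is correct.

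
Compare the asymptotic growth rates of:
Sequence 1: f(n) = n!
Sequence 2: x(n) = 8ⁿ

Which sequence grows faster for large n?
Comparing growth rates:
Growth-rate hierarchy: log n ≺ any polynomial ≺ any exponential cⁿ (c>1) ≺ n! ≺ nⁿ.
factorial dominates exponential base 8 asymptotically.

f(n) grows faster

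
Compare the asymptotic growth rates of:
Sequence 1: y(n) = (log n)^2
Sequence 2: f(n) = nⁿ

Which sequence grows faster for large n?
Comparing growth rates:
Growth-rate hierarchy: log n ≺ any polynomial ≺ any exponential cⁿ (c>1) ≺ n! ≺ nⁿ.
super-exponential nⁿ dominates polylogarithmic (log n)^2 asymptotically.

f(n) grows faster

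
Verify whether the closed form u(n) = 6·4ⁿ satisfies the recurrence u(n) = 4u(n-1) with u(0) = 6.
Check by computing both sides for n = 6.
From the recurrence with u(0) = 6:
  u(0) = 6, u(1) = 24, u(2) = 96, u(3) = 384, u(4) = 1536, u(5) = 6144, u(6) = 24576
  so the recurrence gives u(6) = 24576.
From the proposed closed form u(n) = 6·4ⁿ:
  u(6) = 24576.
Both sides give 24576 at n = 6, and the initial condition(s) match, so the closed form is consistent.

Yes, the closed form is correct.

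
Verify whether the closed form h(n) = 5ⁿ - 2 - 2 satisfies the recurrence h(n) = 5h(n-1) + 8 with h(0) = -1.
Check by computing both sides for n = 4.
From the recurrence with h(0) = -1:
  h(0) = -1, h(1) = 3, h(2) = 23, h(3) = 123, h(4) = 623
  so the recurrence gives h(4) = 623.
From the proposed closed form h(n) = 5ⁿ - 2 - 2:
  h(4) = 621.
The recurrence gives 623 but the closed form gives 621, so the closed form does not satisfy the recurrence.

No, the closed form is incorrect.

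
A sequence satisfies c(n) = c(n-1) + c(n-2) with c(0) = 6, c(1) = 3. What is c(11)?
Computing the sequence terms:
6, 3, 9, 12, 21, 33, 54, 87, 141, 228, 369, 597

597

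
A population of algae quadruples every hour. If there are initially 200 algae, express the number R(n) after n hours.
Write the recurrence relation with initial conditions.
Each hour multiplies the count by 4, so the count after n hours depends only on the count after n-1 hours: R(n) = 4 × R(n-1). The starting count gives R(0) = 200.
Unrolling n times gives the closed form R(n) = 200 × 4ⁿ.

R(n) = 4 × R(n-1), R(0) = 200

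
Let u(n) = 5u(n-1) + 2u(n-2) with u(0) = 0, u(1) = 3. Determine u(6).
Computing the sequence terms:
0, 3, 15, 81, 435, 2337, 12555

12555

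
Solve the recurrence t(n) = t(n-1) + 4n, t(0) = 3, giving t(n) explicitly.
Recurrence: t(n) = t(n-1) + 4n, initial: t(0) = 3.
Telescoping: t(n) = t(0) + 4·Σᵢ₌₁ⁿ i = 3 + 4·n(n+1)/2.

t(n) = 4·n(n+1)/2 + 3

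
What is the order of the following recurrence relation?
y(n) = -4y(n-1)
The order is the largest lag k for which y(n-k) appears. Here the deepest term is y(n-1), so the order is 1.

Order 1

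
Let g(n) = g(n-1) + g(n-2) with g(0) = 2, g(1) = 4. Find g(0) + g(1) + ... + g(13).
Computing the sequence terms: 2, 4, 6, 10, 16, 26, 42, 68, 110, 178, 288, 466, 754, 1220
Adding these values together:

3190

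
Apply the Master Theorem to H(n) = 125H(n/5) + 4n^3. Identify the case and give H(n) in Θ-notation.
Master Theorem template: H(n) = a·H(n/b) + f(n).
Here: a=125, b=5, f(n)=4n^3
Compute log_b(a) = log_5(125) = 3.
f(n) = 4n^3 = Θ(n^3). Case 2: H(n) = Θ(n^3 log n).

Case 2: H(n) = Θ(n^3 log n)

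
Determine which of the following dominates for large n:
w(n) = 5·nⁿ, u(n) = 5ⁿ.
Comparing growth rates:
Growth-rate hierarchy: log n ≺ any polynomial ≺ any exponential cⁿ (c>1) ≺ n! ≺ nⁿ.
super-exponential nⁿ dominates exponential base 5 asymptotically.

w(n) grows faster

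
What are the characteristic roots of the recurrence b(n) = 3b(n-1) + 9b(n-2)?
Substitute b(n) = rⁿ and divide through by rⁿ⁻²: r² - 3r - 9 = 0
Discriminant: 3² + 4·9 = 45, not a perfect square, so by the quadratic formula r = (3 ± √45)/2.
General solution: b(n) = A·r₁ⁿ + B·r₂ⁿ where r₁,r₂ = (3 ± √45)/2

Characteristic: r² - 3r - 9 = 0, Roots: r = (3 ± √45)/2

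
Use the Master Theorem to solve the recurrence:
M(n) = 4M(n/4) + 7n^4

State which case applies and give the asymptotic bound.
Master Theorem template: M(n) = a·M(n/b) + f(n).
Here: a=4, b=4, f(n)=7n^4
Compute log_b(a) = log_4(4) = 1.
f(n) = 7n^4 = Ω(n^(1+ε)) with ε = 3, and the regularity condition holds (a·f(n/b) = (a/b^4)·f(n) with a/b^4 = 4^-3 < 1). Case 3: M(n) = Θ(f(n)) = Θ(n^4).

Case 3: M(n) = Θ(n^4)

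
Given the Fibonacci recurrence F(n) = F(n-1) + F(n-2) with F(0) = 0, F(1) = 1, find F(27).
Computing the sequence terms:
0, 1, 1, 2, 3, 5, 8, 13, 21, 34, 55, 89, 144, 233, 377, 610, 987, 1597, 2584, 4181, 6765, 10946, 17711, 28657, 46368, 75025, 121393, 196418

196418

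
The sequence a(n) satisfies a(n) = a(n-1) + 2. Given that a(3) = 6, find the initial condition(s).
a(3) = a(0) + 3·2, so a(0) = 6 - 6 = 0.

a(0) = 0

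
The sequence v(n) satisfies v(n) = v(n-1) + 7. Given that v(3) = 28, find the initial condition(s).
v(3) = v(0) + 3·7, so v(0) = 28 - 21 = 7.

v(0) = 7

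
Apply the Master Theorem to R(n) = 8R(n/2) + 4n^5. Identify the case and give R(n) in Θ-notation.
Master Theorem template: R(n) = a·R(n/b) + f(n).
Here: a=8, b=2, f(n)=4n^5
Compute log_b(a) = log_2(8) = 3.
f(n) = 4n^5 = Ω(n^(3+ε)) with ε = 2, and the regularity condition holds (a·f(n/b) = (a/b^5)·f(n) with a/b^5 = 2^-2 < 1). Case 3: R(n) = Θ(f(n)) = Θ(n^5).

Case 3: R(n) = Θ(n^5)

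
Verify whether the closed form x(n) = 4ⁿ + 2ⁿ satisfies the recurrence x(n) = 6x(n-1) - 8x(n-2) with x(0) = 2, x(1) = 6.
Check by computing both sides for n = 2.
From the recurrence with x(0) = 2, x(1) = 6:
  x(0) = 2, x(1) = 6, x(2) = 20
  so the recurrence gives x(2) = 20.
From the proposed closed form x(n) = 4ⁿ + 2ⁿ:
  x(2) = 20.
Both sides give 20 at n = 2, and the initial condition(s) match, so the closed form is consistent.

Yes, the closed form is correct.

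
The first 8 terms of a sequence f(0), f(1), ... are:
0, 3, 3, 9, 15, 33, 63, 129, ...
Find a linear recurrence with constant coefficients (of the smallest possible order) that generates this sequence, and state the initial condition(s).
Look for the lowest-order linear relation among consecutive terms.
Observation: f(n) - 1·f(n-1) - (2)·f(n-2) = 0 holds for the shown terms, and no order-1 relation f(n) = α·f(n-1) + β fits.
Check at n=3: 1·3 + (2)·3 = 9. ✓

f(n) = f(n-1) + 2f(n-2), f(0) = 0, f(1) = 3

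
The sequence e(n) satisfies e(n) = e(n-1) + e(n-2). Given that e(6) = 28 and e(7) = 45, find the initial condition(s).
Work backwards using e(k) = e(k+2) - e(k+1):
e(5) = e(7) - e(6) = 45 - 28 = 17
e(4) = e(6) - e(5) = 28 - 17 = 11
e(3) = e(5) - e(4) = 17 - 11 = 6
e(2) = e(4) - e(3) = 11 - 6 = 5
e(1) = e(3) - e(2) = 6 - 5 = 1
e(0) = e(2) - e(1) = 5 - 1 = 4

e(0) = 4, e(1) = 1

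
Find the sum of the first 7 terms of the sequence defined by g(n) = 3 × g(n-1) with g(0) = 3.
Computing the sequence terms: 3, 9, 27, 81, 243, 729, 2187
Adding these values together:

3279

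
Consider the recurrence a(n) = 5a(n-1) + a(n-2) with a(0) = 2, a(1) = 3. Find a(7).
Computing the sequence terms:
2, 3, 17, 88, 457, 2373, 12322, 63983

63983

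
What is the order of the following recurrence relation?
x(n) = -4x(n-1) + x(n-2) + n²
The order is the largest lag k for which x(n-k) appears. Here the deepest term is x(n-2) (the n² term is non-homogeneous and does not affect the order), so the order is 2.

Order 2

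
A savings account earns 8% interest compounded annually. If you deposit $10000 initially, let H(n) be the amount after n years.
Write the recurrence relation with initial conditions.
Each year the balance grows by 8%, i.e. is multiplied by 1 + 8/100 = 1.08, so H(n) = 1.08 × H(n-1). The initial deposit gives H(0) = 10000.
Unrolling gives the closed form H(n) = 10000 × (1.08)ⁿ.

H(n) = 1.08 × H(n-1), H(0) = 10000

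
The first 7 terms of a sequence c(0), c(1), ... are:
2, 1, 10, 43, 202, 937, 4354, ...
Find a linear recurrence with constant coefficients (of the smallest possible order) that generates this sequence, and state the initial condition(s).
Look for the lowest-order linear relation among consecutive terms.
Observation: c(n) - 4·c(n-1) - (3)·c(n-2) = 0 holds for the shown terms, and no order-1 relation c(n) = α·c(n-1) + β fits.
Check at n=3: 4·10 + (3)·1 = 43. ✓

c(n) = 4c(n-1) + 3c(n-2), c(0) = 2, c(1) = 1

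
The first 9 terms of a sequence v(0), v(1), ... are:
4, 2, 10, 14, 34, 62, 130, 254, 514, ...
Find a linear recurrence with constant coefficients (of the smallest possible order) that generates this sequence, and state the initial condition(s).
Look for the lowest-order linear relation among consecutive terms.
Observation: v(n) - 1·v(n-1) - (2)·v(n-2) = 0 holds for the shown terms, and no order-1 relation v(n) = α·v(n-1) + β fits.
Check at n=3: 1·10 + (2)·2 = 14. ✓

v(n) = v(n-1) + 2v(n-2), v(0) = 4, v(1) = 2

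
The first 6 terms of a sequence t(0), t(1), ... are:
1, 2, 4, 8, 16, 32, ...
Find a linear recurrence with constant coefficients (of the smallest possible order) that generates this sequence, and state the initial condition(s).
Look for the lowest-order linear relation among consecutive terms.
Observation: each term is 2× the previous.
Check at n=2: 2·2 = 4. ✓

t(n) = 2 × t(n-1), t(0) = 1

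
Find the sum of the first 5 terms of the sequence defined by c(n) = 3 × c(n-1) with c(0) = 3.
Computing the sequence terms: 3, 9, 27, 81, 243
Adding these values together:

363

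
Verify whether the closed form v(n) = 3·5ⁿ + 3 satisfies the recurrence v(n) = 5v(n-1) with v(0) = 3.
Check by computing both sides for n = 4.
From the recurrence with v(0) = 3:
  v(0) = 3, v(1) = 15, v(2) = 75, v(3) = 375, v(4) = 1875
  so the recurrence gives v(4) = 1875.
From the proposed closed form v(n) = 3·5ⁿ + 3:
  v(4) = 1878.
The recurrence gives 1875 but the closed form gives 1878, so the closed form does not satisfy the recurrence.

No, the closed form is incorrect.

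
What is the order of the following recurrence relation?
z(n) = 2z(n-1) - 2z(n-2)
The order is the largest lag k for which z(n-k) appears. Here the deepest term is z(n-2), so the order is 2.

Order 2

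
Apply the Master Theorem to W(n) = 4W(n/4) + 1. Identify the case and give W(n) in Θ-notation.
Master Theorem template: W(n) = a·W(n/b) + f(n).
Here: a=4, b=4, f(n)=1
Compute log_b(a) = log_4(4) = 1.
f(n) = 1 = O(n^(1-ε)) with ε = 1. Case 1: W(n) = Θ(n^log_b(a)) = Θ(n).

Case 1: W(n) = Θ(n)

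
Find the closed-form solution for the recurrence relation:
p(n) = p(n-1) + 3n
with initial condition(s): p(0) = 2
Recurrence: p(n) = p(n-1) + 3n, initial: p(0) = 2.
Telescoping: p(n) = p(0) + 3·Σᵢ₌₁ⁿ i = 2 + 3·n(n+1)/2.

p(n) = 3·n(n+1)/2 + 2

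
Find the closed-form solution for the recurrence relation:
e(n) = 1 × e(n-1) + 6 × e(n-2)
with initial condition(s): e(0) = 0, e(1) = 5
Recurrence: e(n) = 1 × e(n-1) + 6 × e(n-2), initial: e(0) = 0, e(1) = 5.
Characteristic equation: r² - 1r - 6 = 0, which factors as (r - 3)(r + 2) = 0, so r = 3, -2. General solution e(n) = A·3ⁿ + B·(-2)ⁿ. From e(0) = 0: A + B = 0. From e(1) = 5: 3A - 2B = 5. Solving gives A = 1, B = -1.

e(n) = 3ⁿ - (-2)ⁿ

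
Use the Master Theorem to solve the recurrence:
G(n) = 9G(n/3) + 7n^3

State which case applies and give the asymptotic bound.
Master Theorem template: G(n) = a·G(n/b) + f(n).
Here: a=9, b=3, f(n)=7n^3
Compute log_b(a) = log_3(9) = 2.
f(n) = 7n^3 = Ω(n^(2+ε)) with ε = 1, and the regularity condition holds (a·f(n/b) = (a/b^3)·f(n) with a/b^3 = 3^-1 < 1). Case 3: G(n) = Θ(f(n)) = Θ(n^3).

Case 3: G(n) = Θ(n^3)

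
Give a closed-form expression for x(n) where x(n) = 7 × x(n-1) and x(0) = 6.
Recurrence: x(n) = 7 × x(n-1), initial: x(0) = 6.
Each term is 7 times the previous, so this is geometric with ratio 7. After n steps: x(n) = x(0)·7ⁿ = 6·7ⁿ.

x(n) = 6·7ⁿ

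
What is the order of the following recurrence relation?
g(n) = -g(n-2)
The order is the largest lag k for which g(n-k) appears. Here the deepest term is g(n-2), so the order is 2.

Order 2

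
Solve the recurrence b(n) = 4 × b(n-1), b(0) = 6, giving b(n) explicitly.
Recurrence: b(n) = 4 × b(n-1), initial: b(0) = 6.
Each term is 4 times the previous, so this is geometric with ratio 4. After n steps: b(n) = b(0)·4ⁿ = 6·4ⁿ.

b(n) = 6·4ⁿ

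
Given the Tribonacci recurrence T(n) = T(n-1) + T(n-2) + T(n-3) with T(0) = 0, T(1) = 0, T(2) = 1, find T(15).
Computing the sequence terms:
0, 0, 1, 1, 2, 4, 7, 13, 24, 44, 81, 149, 274, 504, 927, 1705

1705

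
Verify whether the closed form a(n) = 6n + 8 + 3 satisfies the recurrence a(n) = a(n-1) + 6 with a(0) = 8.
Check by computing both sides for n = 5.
From the recurrence with a(0) = 8:
  a(0) = 8, a(1) = 14, a(2) = 20, a(3) = 26, a(4) = 32, a(5) = 38
  so the recurrence gives a(5) = 38.
From the proposed closed form a(n) = 6n + 8 + 3:
  a(5) = 41.
The recurrence gives 38 but the closed form gives 41, so the closed form does not satisfy the recurrence.

No, the closed form is incorrect.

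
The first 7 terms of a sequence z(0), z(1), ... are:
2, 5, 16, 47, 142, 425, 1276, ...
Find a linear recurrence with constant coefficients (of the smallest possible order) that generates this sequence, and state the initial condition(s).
Look for the lowest-order linear relation among consecutive terms.
Observation: z(n) - 2·z(n-1) - (3)·z(n-2) = 0 holds for the shown terms, and no order-1 relation z(n) = α·z(n-1) + β fits.
Check at n=3: 2·16 + (3)·5 = 47. ✓

z(n) = 2z(n-1) + 3z(n-2), z(0) = 2, z(1) = 5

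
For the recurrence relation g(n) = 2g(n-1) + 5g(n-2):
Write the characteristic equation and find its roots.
Substitute g(n) = rⁿ and divide through by rⁿ⁻²: r² - 2r - 5 = 0
Discriminant: 2² + 4·5 = 24, not a perfect square, so by the quadratic formula r = (2 ± √24)/2.
General solution: g(n) = A·r₁ⁿ + B·r₂ⁿ where r₁,r₂ = (2 ± √24)/2

Characteristic: r² - 2r - 5 = 0, Roots: r = (2 ± √24)/2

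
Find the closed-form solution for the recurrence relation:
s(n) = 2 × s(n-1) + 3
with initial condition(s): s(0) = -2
Recurrence: s(n) = 2 × s(n-1) + 3, initial: s(0) = -2.
Try s(n) = A·2ⁿ + C. Substituting: A·2ⁿ + C = 2(A·2ⁿ⁻¹ + C) + 3 = A·2ⁿ + 2C + 3, so C = 2C + 3, giving C = -3. Then s(0) = A - 3 = -2 gives A = 1.

s(n) = 2ⁿ - 3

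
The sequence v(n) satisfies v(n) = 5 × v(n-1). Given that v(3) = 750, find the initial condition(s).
In general v(n) = 5ⁿ · v(0). At n = 3: v(0) = v(3) / 5^3 = 750 / 125 = 6.

v(0) = 6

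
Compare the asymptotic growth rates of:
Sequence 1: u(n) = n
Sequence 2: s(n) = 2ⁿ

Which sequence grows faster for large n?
Comparing growth rates:
Growth-rate hierarchy: log n ≺ any polynomial ≺ any exponential cⁿ (c>1) ≺ n! ≺ nⁿ.
exponential base 2 dominates polynomial degree 1 asymptotically.

s(n) grows faster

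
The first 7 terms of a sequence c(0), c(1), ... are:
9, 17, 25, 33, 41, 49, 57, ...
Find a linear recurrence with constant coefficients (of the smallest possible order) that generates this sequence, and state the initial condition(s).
Look for the lowest-order linear relation among consecutive terms.
Observation: consecutive differences are constant (= 8).
Check at n=2: 1·17 + 8 = 25. ✓

c(n) = c(n-1) + 8, c(0) = 9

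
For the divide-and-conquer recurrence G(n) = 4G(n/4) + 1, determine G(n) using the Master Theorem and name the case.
Master Theorem template: G(n) = a·G(n/b) + f(n).
Here: a=4, b=4, f(n)=1
Compute log_b(a) = log_4(4) = 1.
f(n) = 1 = O(n^(1-ε)) with ε = 1. Case 1: G(n) = Θ(n^log_b(a)) = Θ(n).

Case 1: G(n) = Θ(n)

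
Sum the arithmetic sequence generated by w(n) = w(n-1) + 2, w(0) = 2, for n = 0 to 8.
Computing the sequence terms: 2, 4, 6, 8, 10, 12, 14, 16, 18
Adding these values together:

90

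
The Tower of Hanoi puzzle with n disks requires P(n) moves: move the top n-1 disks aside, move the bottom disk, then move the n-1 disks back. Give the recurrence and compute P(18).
Moving n disks = move the top n-1 disks aside (P(n-1) moves) + move the largest disk (1 move) + move the n-1 disks back on top (P(n-1) moves), so P(n) = 2P(n-1) + 1, with P(1) = 1 (a single disk takes one move).
First terms: 1, 3, 7, 15, 31, 63, … — each is one less than a power of 2. Indeed P(n) + 1 = 2(P(n-1) + 1) with P(1) + 1 = 2, so P(n) + 1 = 2ⁿ and P(n) = 2ⁿ - 1.
Hence P(18) = 2^18 - 1 = 262144 - 1 = 262143.

P(n) = 2P(n-1) + 1, P(1) = 1; P(18) = 262143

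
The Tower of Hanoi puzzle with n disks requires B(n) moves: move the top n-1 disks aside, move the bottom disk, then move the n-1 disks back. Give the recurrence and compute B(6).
Moving n disks = move the top n-1 disks aside (B(n-1) moves) + move the largest disk (1 move) + move the n-1 disks back on top (B(n-1) moves), so B(n) = 2B(n-1) + 1, with B(1) = 1 (a single disk takes one move).
First terms: 1, 3, 7, 15, 31, 63, … — each is one less than a power of 2. Indeed B(n) + 1 = 2(B(n-1) + 1) with B(1) + 1 = 2, so B(n) + 1 = 2ⁿ and B(n) = 2ⁿ - 1.
Hence B(6) = 2^6 - 1 = 64 - 1 = 63.

B(n) = 2B(n-1) + 1, B(1) = 1; B(6) = 63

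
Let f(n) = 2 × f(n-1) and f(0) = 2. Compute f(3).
Computing step by step:
f(0) = 2
f(1) = 2 × 2 = 4
f(2) = 2 × 4 = 8
f(3) = 2 × 8 = 16

16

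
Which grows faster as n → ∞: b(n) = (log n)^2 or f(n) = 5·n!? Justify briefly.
Comparing growth rates:
Growth-rate hierarchy: log n ≺ any polynomial ≺ any exponential cⁿ (c>1) ≺ n! ≺ nⁿ.
factorial dominates polylogarithmic (log n)^2 asymptotically.

f(n) grows faster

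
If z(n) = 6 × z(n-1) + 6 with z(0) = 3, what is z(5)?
Computing step by step:
z(0) = 3
z(1) = 6 × 3 + 6 = 24
z(2) = 6 × 24 + 6 = 150
z(3) = 6 × 150 + 6 = 906
z(4) = 6 × 906 + 6 = 5442
z(5) = 6 × 5442 + 6 = 32658

32658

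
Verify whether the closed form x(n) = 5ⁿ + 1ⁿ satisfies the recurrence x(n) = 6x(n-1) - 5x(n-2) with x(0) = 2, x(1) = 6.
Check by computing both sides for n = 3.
From the recurrence with x(0) = 2, x(1) = 6:
  x(0) = 2, x(1) = 6, x(2) = 26, x(3) = 126
  so the recurrence gives x(3) = 126.
From the proposed closed form x(n) = 5ⁿ + 1ⁿ:
  x(3) = 126.
Both sides give 126 at n = 3, and the initial condition(s) match, so the closed form is consistent.

Yes, the closed form is correct.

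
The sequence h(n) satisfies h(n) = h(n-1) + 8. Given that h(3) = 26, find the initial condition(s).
h(3) = h(0) + 3·8, so h(0) = 26 - 24 = 2.

h(0) = 2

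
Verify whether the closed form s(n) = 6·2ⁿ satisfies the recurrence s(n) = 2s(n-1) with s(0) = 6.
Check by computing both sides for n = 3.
From the recurrence with s(0) = 6:
  s(0) = 6, s(1) = 12, s(2) = 24, s(3) = 48
  so the recurrence gives s(3) = 48.
From the proposed closed form s(n) = 6·2ⁿ:
  s(3) = 48.
Both sides give 48 at n = 3, and the initial condition(s) match, so the closed form is consistent.

Yes, the closed form is correct.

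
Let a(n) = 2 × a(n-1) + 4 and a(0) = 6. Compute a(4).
Computing step by step:
a(0) = 6
a(1) = 2 × 6 + 4 = 16
a(2) = 2 × 16 + 4 = 36
a(3) = 2 × 36 + 4 = 76
a(4) = 2 × 76 + 4 = 156

156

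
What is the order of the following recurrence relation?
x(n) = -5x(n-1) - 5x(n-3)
The order is the largest lag k for which x(n-k) appears. Here the deepest term is x(n-3), so the order is 3.

Order 3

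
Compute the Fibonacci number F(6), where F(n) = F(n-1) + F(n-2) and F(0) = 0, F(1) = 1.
Computing the sequence terms:
0, 1, 1, 2, 3, 5, 8

8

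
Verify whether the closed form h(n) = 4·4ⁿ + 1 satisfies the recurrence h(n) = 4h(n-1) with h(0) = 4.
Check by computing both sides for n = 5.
From the recurrence with h(0) = 4:
  h(0) = 4, h(1) = 16, h(2) = 64, h(3) = 256, h(4) = 1024, h(5) = 4096
  so the recurrence gives h(5) = 4096.
From the proposed closed form h(n) = 4·4ⁿ + 1:
  h(5) = 4097.
The recurrence gives 4096 but the closed form gives 4097, so the closed form does not satisfy the recurrence.

No, the closed form is incorrect.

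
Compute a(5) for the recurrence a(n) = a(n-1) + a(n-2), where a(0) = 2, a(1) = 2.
Computing the sequence terms:
2, 2, 4, 6, 10, 16

16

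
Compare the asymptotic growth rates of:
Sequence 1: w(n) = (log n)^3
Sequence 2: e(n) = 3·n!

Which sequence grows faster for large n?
Comparing growth rates:
Growth-rate hierarchy: log n ≺ any polynomial ≺ any exponential cⁿ (c>1) ≺ n! ≺ nⁿ.
factorial dominates polylogarithmic (log n)^3 asymptotically.

e(n) grows faster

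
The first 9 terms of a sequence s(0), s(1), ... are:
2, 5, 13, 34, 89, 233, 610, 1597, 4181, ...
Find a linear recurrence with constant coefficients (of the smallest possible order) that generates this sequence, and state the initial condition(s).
Look for the lowest-order linear relation among consecutive terms.
Observation: s(n) - 3·s(n-1) - (-1)·s(n-2) = 0 holds for the shown terms, and no order-1 relation s(n) = α·s(n-1) + β fits.
Check at n=3: 3·13 + (-1)·5 = 34. ✓

s(n) = 3s(n-1) - s(n-2), s(0) = 2, s(1) = 5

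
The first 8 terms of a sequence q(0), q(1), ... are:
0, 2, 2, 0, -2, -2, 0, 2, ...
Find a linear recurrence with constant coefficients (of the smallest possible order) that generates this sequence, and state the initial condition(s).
Look for the lowest-order linear relation among consecutive terms.
Observation: q(n) - 1·q(n-1) - (-1)·q(n-2) = 0 holds for the shown terms, and no order-1 relation q(n) = α·q(n-1) + β fits.
Check at n=3: 1·2 + (-1)·2 = 0. ✓

q(n) = q(n-1) - q(n-2), q(0) = 0, q(1) = 2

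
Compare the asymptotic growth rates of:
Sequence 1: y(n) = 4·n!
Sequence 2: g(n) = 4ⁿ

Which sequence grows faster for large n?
Comparing growth rates:
Growth-rate hierarchy: log n ≺ any polynomial ≺ any exponential cⁿ (c>1) ≺ n! ≺ nⁿ.
factorial dominates exponential base 4 asymptotically.

y(n) grows faster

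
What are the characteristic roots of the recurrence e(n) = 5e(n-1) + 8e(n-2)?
Substitute e(n) = rⁿ and divide through by rⁿ⁻²: r² - 5r - 8 = 0
Discriminant: 5² + 4·8 = 57, not a perfect square, so by the quadratic formula r = (5 ± √57)/2.
General solution: e(n) = A·r₁ⁿ + B·r₂ⁿ where r₁,r₂ = (5 ± √57)/2

Characteristic: r² - 5r - 8 = 0, Roots: r = (5 ± √57)/2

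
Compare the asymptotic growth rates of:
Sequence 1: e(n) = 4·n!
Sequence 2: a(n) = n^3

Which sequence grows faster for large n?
Comparing growth rates:
Growth-rate hierarchy: log n ≺ any polynomial ≺ any exponential cⁿ (c>1) ≺ n! ≺ nⁿ.
factorial dominates polynomial degree 3 asymptotically.

e(n) grows faster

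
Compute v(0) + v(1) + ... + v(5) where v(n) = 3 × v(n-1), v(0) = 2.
Computing the sequence terms: 2, 6, 18, 54, 162, 486
Adding these values together:

728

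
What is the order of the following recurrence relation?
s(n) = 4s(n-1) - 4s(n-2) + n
The order is the largest lag k for which s(n-k) appears. Here the deepest term is s(n-2) (the n term is non-homogeneous and does not affect the order), so the order is 2.

Order 2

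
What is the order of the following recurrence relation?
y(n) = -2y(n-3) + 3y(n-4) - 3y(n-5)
The order is the largest lag k for which y(n-k) appears. Here the deepest term is y(n-5), so the order is 5.

Order 5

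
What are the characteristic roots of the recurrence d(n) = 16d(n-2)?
Substitute d(n) = rⁿ and divide through by rⁿ⁻²: r² - 16 = 0
Factor: (r - 4)(r + 4) = 0, so r = 4, -4.
General solution: d(n) = A·4ⁿ + B·(-4)ⁿ

Characteristic: r² - 16 = 0, Roots: r = 4, -4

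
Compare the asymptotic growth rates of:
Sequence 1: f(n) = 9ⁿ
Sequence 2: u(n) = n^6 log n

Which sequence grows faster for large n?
Comparing growth rates:
Growth-rate hierarchy: log n ≺ any polynomial ≺ any exponential cⁿ (c>1) ≺ n! ≺ nⁿ.
exponential base 9 dominates polynomial degree 6 (with log factor) asymptotically.

f(n) grows faster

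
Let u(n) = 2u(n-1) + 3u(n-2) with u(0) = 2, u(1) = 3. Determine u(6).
Computing the sequence terms:
2, 3, 12, 33, 102, 303, 912

912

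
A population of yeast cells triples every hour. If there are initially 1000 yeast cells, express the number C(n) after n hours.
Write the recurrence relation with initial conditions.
Each hour multiplies the count by 3, so the count after n hours depends only on the count after n-1 hours: C(n) = 3 × C(n-1). The starting count gives C(0) = 1000.
Unrolling n times gives the closed form C(n) = 1000 × 3ⁿ.

C(n) = 3 × C(n-1), C(0) = 1000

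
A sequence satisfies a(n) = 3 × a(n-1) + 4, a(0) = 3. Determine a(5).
Computing step by step:
a(0) = 3
a(1) = 3 × 3 + 4 = 13
a(2) = 3 × 13 + 4 = 43
a(3) = 3 × 43 + 4 = 133
a(4) = 3 × 133 + 4 = 403
a(5) = 3 × 403 + 4 = 1213

1213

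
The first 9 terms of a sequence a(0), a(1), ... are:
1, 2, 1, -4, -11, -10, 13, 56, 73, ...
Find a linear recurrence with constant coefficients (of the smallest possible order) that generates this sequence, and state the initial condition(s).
Look for the lowest-order linear relation among consecutive terms.
Observation: a(n) - 2·a(n-1) - (-3)·a(n-2) = 0 holds for the shown terms, and no order-1 relation a(n) = α·a(n-1) + β fits.
Check at n=3: 2·1 + (-3)·2 = -4. ✓

a(n) = 2a(n-1) - 3a(n-2), a(0) = 1, a(1) = 2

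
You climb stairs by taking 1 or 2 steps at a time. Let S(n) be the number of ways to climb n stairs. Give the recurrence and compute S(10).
Condition on the size of the last step (1 to 2): before it there were n-1, …, n-2 stairs climbed, and these cases are disjoint, so S(n) = S(n-1) + S(n-2) (Fibonacci-type sequence).
Initial conditions by direct count (compositions of i into parts ≤ 2): S(1) = 1; S(2) = 2.
Iterating the recurrence: S(3) = 3, S(4) = 5, S(5) = 8, S(6) = 13, S(7) = 21, S(8) = 34, S(9) = 55, S(10) = 89.

S(n) = S(n-1) + S(n-2), S(1) = 1, S(2) = 2; S(10) = 89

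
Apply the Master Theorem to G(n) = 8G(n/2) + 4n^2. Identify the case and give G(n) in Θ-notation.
Master Theorem template: G(n) = a·G(n/b) + f(n).
Here: a=8, b=2, f(n)=4n^2
Compute log_b(a) = log_2(8) = 3.
f(n) = 4n^2 = O(n^(3-ε)) with ε = 1. Case 1: G(n) = Θ(n^log_b(a)) = Θ(n^3).

Case 1: G(n) = Θ(n^3)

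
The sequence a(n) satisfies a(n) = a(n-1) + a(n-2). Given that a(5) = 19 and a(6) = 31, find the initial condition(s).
Work backwards using a(k) = a(k+2) - a(k+1):
a(4) = a(6) - a(5) = 31 - 19 = 12
a(3) = a(5) - a(4) = 19 - 12 = 7
a(2) = a(4) - a(3) = 12 - 7 = 5
a(1) = a(3) - a(2) = 7 - 5 = 2
a(0) = a(2) - a(1) = 5 - 2 = 3

a(0) = 3, a(1) = 2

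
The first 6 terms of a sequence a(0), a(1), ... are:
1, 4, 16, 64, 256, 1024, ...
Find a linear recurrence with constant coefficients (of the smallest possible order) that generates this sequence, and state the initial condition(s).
Look for the lowest-order linear relation among consecutive terms.
Observation: each term is 4× the previous.
Check at n=2: 4·4 = 16. ✓

a(n) = 4 × a(n-1), a(0) = 1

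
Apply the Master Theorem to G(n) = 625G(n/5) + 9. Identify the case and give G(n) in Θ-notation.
Master Theorem template: G(n) = a·G(n/b) + f(n).
Here: a=625, b=5, f(n)=9
Compute log_b(a) = log_5(625) = 4.
f(n) = 9 = O(n^(4-ε)) with ε = 4. Case 1: G(n) = Θ(n^log_b(a)) = Θ(n^4).

Case 1: G(n) = Θ(n^4)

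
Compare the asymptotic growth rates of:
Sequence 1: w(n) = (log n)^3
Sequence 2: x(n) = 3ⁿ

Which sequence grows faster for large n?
Comparing growth rates:
Growth-rate hierarchy: log n ≺ any polynomial ≺ any exponential cⁿ (c>1) ≺ n! ≺ nⁿ.
exponential base 3 dominates polylogarithmic (log n)^3 asymptotically.

x(n) grows faster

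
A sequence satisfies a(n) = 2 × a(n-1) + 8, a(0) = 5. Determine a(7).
Computing step by step:
a(0) = 5
a(1) = 2 × 5 + 8 = 18
a(2) = 2 × 18 + 8 = 44
a(3) = 2 × 44 + 8 = 96
a(4) = 2 × 96 + 8 = 200
a(5) = 2 × 200 + 8 = 408
a(6) = 2 × 408 + 8 = 824
a(7) = 2 × 824 + 8 = 1656

1656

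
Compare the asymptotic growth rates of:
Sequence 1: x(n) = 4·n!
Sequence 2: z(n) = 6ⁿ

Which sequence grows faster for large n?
Comparing growth rates:
Growth-rate hierarchy: log n ≺ any polynomial ≺ any exponential cⁿ (c>1) ≺ n! ≺ nⁿ.
factorial dominates exponential base 6 asymptotically.

x(n) grows faster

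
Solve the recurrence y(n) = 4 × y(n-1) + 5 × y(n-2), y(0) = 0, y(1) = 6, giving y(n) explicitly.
Recurrence: y(n) = 4 × y(n-1) + 5 × y(n-2), initial: y(0) = 0, y(1) = 6.
Characteristic equation: r² - 4r - 5 = 0, which factors as (r - 5)(r + 1) = 0, so r = 5, -1. General solution y(n) = A·5ⁿ + B·(-1)ⁿ. From y(0) = 0: A + B = 0. From y(1) = 6: 5A - 1B = 6. Solving gives A = 1, B = -1.

y(n) = 5ⁿ - (-1)ⁿ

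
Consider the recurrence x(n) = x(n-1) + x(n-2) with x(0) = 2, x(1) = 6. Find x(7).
Computing the sequence terms:
2, 6, 8, 14, 22, 36, 58, 94

94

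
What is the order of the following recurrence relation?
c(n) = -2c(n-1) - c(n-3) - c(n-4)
The order is the largest lag k for which c(n-k) appears. Here the deepest term is c(n-4), so the order is 4.

Order 4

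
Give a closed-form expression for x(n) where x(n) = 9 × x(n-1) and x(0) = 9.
Recurrence: x(n) = 9 × x(n-1), initial: x(0) = 9.
Each term is 9 times the previous, so this is geometric with ratio 9. After n steps: x(n) = x(0)·9ⁿ = 9·9ⁿ.

x(n) = 9·9ⁿ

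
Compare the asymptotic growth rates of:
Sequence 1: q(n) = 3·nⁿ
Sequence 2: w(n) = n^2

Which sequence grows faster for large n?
Comparing growth rates:
Growth-rate hierarchy: log n ≺ any polynomial ≺ any exponential cⁿ (c>1) ≺ n! ≺ nⁿ.
super-exponential nⁿ dominates polynomial degree 2 asymptotically.

q(n) grows faster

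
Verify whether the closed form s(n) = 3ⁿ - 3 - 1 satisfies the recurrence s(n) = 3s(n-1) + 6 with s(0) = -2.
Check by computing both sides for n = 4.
From the recurrence with s(0) = -2:
  s(0) = -2, s(1) = 0, s(2) = 6, s(3) = 24, s(4) = 78
  so the recurrence gives s(4) = 78.
From the proposed closed form s(n) = 3ⁿ - 3 - 1:
  s(4) = 77.
The recurrence gives 78 but the closed form gives 77, so the closed form does not satisfy the recurrence.

No, the closed form is incorrect.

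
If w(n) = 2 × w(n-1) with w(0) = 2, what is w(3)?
Computing step by step:
w(0) = 2
w(1) = 2 × 2 = 4
w(2) = 2 × 4 = 8
w(3) = 2 × 8 = 16

16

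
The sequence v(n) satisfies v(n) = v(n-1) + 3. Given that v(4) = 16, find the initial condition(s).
v(4) = v(0) + 4·3, so v(0) = 16 - 12 = 4.

v(0) = 4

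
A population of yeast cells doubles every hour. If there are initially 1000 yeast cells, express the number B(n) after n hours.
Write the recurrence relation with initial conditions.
Each hour multiplies the count by 2, so the count after n hours depends only on the count after n-1 hours: B(n) = 2 × B(n-1). The starting count gives B(0) = 1000.
Unrolling n times gives the closed form B(n) = 1000 × 2ⁿ.

B(n) = 2 × B(n-1), B(0) = 1000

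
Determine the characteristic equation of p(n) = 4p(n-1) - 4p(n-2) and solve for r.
Substitute p(n) = rⁿ and divide through by rⁿ⁻²: r² - 4r + 4 = 0
Factor: (r - 2)² = 0, so r = 2 (double root).
General solution: p(n) = (A + Bn)·2ⁿ

Characteristic: r² - 4r + 4 = 0, Roots: r = 2 (double root)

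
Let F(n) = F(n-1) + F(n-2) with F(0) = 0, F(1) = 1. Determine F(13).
Computing the sequence terms:
0, 1, 1, 2, 3, 5, 8, 13, 21, 34, 55, 89, 144, 233

233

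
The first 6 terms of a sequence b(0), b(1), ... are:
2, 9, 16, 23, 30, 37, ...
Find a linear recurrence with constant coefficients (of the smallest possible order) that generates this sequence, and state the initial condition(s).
Look for the lowest-order linear relation among consecutive terms.
Observation: consecutive differences are constant (= 7).
Check at n=2: 1·9 + 7 = 16. ✓

b(n) = b(n-1) + 7, b(0) = 2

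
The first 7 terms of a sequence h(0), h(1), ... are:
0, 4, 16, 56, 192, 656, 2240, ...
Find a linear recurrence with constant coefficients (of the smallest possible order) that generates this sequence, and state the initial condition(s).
Look for the lowest-order linear relation among consecutive terms.
Observation: h(n) - 4·h(n-1) - (-2)·h(n-2) = 0 holds for the shown terms, and no order-1 relation h(n) = α·h(n-1) + β fits.
Check at n=3: 4·16 + (-2)·4 = 56. ✓

h(n) = 4h(n-1) - 2h(n-2), h(0) = 0, h(1) = 4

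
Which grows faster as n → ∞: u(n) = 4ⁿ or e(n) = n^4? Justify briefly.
Comparing growth rates:
Growth-rate hierarchy: log n ≺ any polynomial ≺ any exponential cⁿ (c>1) ≺ n! ≺ nⁿ.
exponential base 4 dominates polynomial degree 4 asymptotically.

u(n) grows faster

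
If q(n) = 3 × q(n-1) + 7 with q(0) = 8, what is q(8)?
Computing step by step:
q(0) = 8
q(1) = 3 × 8 + 7 = 31
q(2) = 3 × 31 + 7 = 100
q(3) = 3 × 100 + 7 = 307
q(4) = 3 × 307 + 7 = 928
q(5) = 3 × 928 + 7 = 2791
q(6) = 3 × 2791 + 7 = 8380
q(7) = 3 × 8380 + 7 = 25147
q(8) = 3 × 25147 + 7 = 75448

75448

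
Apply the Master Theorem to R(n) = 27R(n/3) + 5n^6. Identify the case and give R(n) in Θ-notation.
Master Theorem template: R(n) = a·R(n/b) + f(n).
Here: a=27, b=3, f(n)=5n^6
Compute log_b(a) = log_3(27) = 3.
f(n) = 5n^6 = Ω(n^(3+ε)) with ε = 3, and the regularity condition holds (a·f(n/b) = (a/b^6)·f(n) with a/b^6 = 3^-3 < 1). Case 3: R(n) = Θ(f(n)) = Θ(n^6).

Case 3: R(n) = Θ(n^6)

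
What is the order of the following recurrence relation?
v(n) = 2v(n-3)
The order is the largest lag k for which v(n-k) appears. Here the deepest term is v(n-3), so the order is 3.

Order 3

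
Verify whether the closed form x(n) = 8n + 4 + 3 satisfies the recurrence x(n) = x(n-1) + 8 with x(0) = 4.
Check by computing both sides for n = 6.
From the recurrence with x(0) = 4:
  x(0) = 4, x(1) = 12, x(2) = 20, x(3) = 28, x(4) = 36, x(5) = 44, x(6) = 52
  so the recurrence gives x(6) = 52.
From the proposed closed form x(n) = 8n + 4 + 3:
  x(6) = 55.
The recurrence gives 52 but the closed form gives 55, so the closed form does not satisfy the recurrence.

No, the closed form is incorrect.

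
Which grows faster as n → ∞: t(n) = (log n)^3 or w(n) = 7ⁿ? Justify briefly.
Comparing growth rates:
Growth-rate hierarchy: log n ≺ any polynomial ≺ any exponential cⁿ (c>1) ≺ n! ≺ nⁿ.
exponential base 7 dominates polylogarithmic (log n)^3 asymptotically.

w(n) grows faster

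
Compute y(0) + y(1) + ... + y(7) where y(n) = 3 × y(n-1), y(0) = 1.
Computing the sequence terms: 1, 3, 9, 27, 81, 243, 729, 2187
Adding these values together:

3280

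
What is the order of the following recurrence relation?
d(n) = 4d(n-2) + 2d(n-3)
The order is the largest lag k for which d(n-k) appears. Here the deepest term is d(n-3), so the order is 3.

Order 3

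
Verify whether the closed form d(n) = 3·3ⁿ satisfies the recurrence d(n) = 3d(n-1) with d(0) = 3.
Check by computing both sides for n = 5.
From the recurrence with d(0) = 3:
  d(0) = 3, d(1) = 9, d(2) = 27, d(3) = 81, d(4) = 243, d(5) = 729
  so the recurrence gives d(5) = 729.
From the proposed closed form d(n) = 3·3ⁿ:
  d(5) = 729.
Both sides give 729 at n = 5, and the initial condition(s) match, so the closed form is consistent.

Yes, the closed form is correct.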